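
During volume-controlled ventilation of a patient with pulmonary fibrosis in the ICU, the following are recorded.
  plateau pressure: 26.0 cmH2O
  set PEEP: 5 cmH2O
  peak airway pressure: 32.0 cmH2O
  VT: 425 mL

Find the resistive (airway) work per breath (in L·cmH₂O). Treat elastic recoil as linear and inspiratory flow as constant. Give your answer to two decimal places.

2.55

With constant inspiratory flow the resistive pressure is constant at PIP − Pplat = 32.0 − 26.0 = 6.0 cmH2O, so resistive work = 6.0 × 0.425 = 2.55 L·cmH2O.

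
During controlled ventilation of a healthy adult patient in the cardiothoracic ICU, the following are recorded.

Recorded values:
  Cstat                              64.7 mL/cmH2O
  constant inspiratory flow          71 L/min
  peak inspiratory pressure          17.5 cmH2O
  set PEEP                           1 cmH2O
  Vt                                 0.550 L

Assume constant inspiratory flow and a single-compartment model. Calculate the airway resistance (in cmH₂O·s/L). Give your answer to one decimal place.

6.8

Flow: 71 L/min ÷ 60 = 1.1833 L/s.
Equation of motion (constant flow): PIP = Vt/C + R·V̇ + PEEP.
R·V̇ = PIP − Vt/C − PEEP = 17.5 − 550/64.7 − 1 = 17.5 − 8.501 − 1 = 7.999 cmH2O.
R = 7.999 / 1.1833 = 6.76 cmH2O·s/L.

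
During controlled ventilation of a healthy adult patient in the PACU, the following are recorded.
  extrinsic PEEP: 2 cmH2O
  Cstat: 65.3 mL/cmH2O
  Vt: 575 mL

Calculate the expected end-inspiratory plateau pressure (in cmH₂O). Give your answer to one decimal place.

10.8

Pplat = PEEP + Vt / Cstat = 2 + 575 / 65.3 = 2 + 8.806 = 10.806 cmH2O.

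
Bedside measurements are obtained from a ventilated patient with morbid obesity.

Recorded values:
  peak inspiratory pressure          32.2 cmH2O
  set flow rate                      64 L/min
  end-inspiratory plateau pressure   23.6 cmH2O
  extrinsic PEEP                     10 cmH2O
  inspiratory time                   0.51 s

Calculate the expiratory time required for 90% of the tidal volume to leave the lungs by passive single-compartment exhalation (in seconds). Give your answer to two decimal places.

Flow: 64 L/min ÷ 60 = 1.0667 L/s.
Vt = flow × Ti = 1.0667 L/s × 0.51 s × 1000 mL/L = 544.02 mL.
R = (PIP − Pplat)/V̇ = (32.2 − 23.6) / 1.0667 = 8.6/1.0667 = 8.062 cmH2O·s/L.
C = Vt/(Pplat − PEEP) = 544.02 / (23.6 − 10) = 544.02/13.6 = 40.001 mL/cmH2O.
τ = R × C = 8.062 × 0.04 L/cmH2O = 0.3225 s.
t = −τ·ln(1 − 0.90) = −0.3225·ln(0.1) = 0.7426 s.

0.74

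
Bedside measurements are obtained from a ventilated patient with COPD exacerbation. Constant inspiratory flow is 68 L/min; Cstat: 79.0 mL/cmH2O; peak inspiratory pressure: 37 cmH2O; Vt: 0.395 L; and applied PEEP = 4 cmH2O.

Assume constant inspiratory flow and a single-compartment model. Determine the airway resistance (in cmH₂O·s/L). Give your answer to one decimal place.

24.7

Flow: 68 L/min ÷ 60 = 1.1333 L/s.
Equation of motion (constant flow): PIP = Vt/C + R·V̇ + PEEP.
R·V̇ = PIP − Vt/C − PEEP = 37 − 395/79.0 − 4 = 37 − 5.0 − 4 = 28.0 cmH2O.
R = 28.0 / 1.1333 = 24.707 cmH2O·s/L.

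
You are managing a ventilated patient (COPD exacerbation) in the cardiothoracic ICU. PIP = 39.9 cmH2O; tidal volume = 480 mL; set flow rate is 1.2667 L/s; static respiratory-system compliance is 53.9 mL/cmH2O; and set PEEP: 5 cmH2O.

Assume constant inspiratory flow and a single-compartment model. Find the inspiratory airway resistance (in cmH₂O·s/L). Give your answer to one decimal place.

20.5

Equation of motion (constant flow): PIP = Vt/C + R·V̇ + PEEP.
R·V̇ = PIP − Vt/C − PEEP = 39.9 − 480/53.9 − 5 = 39.9 − 8.905 − 5 = 25.995 cmH2O.
R = 25.995 / 1.2667 = 20.522 cmH2O·s/L.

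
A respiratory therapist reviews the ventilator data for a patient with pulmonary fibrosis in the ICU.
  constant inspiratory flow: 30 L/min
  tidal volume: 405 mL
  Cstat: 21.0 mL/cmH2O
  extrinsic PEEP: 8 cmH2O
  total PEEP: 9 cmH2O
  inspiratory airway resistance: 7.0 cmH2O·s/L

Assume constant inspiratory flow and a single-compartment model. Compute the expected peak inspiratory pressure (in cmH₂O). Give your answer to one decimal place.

Flow: 30 L/min ÷ 60 = 0.5 L/s.
Total PEEP = 9 cmH2O (set 8 + intrinsic 1); this is the baseline alveolar pressure.
Equation of motion (constant flow): PIP = Vt/C + R·V̇ + PEEP.
PIP = 405/21.0 + 7.0×0.5 + 9 = 19.286 + 3.5 + 9 = 31.786 cmH2O.

31.8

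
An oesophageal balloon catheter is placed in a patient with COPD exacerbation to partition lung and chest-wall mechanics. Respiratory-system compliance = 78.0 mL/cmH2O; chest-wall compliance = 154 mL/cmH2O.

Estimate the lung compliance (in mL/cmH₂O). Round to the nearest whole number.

158

1/CL = 1/Crs − 1/Ccw.
1/CL = 1/78.0 − 1/154 = 0.006327.
CL = 158.05 mL/cmH2O.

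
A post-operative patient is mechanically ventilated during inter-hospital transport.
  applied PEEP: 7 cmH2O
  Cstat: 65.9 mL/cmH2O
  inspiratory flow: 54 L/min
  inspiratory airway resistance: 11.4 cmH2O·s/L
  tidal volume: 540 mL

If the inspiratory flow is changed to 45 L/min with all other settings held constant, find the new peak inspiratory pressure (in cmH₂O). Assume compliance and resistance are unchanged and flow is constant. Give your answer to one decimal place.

23.7

Flow: 54 L/min ÷ 60 = 0.9 L/s.
New flow: 45 L/min ÷ 60 = 0.75 L/s.
PIP = Vt/C + R·V̇ + PEEP (constant-flow equation of motion).
Only the resistive term changes: ΔPIP = R × ΔV̇ = 11.4 × (0.75 − 0.9) = 11.4 × -0.15 = -1.71 cmH2O.
Original PIP = 540/65.9 + 11.4×0.9 + 7 = 25.454 cmH2O; new PIP = 25.454 + (-1.71) = 23.744 cmH2O.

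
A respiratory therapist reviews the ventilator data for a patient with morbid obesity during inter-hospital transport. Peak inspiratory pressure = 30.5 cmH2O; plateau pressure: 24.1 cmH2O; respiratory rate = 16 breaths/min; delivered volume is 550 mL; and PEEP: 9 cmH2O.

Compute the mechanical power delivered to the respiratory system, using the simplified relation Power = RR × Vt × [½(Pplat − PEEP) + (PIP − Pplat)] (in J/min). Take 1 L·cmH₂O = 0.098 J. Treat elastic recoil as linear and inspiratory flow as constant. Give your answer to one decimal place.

Per-breath work = Vt × [½(Pplat−PEEP) + (PIP−Pplat)] = 0.550 × [0.5×15.1 + 6.4] = 0.550 × 13.95 = 7.673 L·cmH2O.
Power = 16 × 7.673 = 122.77 L·cmH2O/min.
× 0.098 J/(L·cmH2O) → 12.031 J/min.

12.0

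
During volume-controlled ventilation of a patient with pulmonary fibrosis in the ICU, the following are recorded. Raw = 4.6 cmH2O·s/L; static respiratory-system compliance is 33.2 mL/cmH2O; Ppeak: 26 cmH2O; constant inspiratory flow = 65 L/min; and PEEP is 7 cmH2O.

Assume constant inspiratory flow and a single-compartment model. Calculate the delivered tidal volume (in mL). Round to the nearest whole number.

Flow: 65 L/min ÷ 60 = 1.0833 L/s.
Equation of motion (constant flow): PIP = Vt/C + R·V̇ + PEEP.
Vt/C = PIP − R·V̇ − PEEP = 26 − 4.983 − 7 = 14.017 cmH2O.
Vt = C × 14.017 = 33.2 × 14.017 = 465.36 mL.

465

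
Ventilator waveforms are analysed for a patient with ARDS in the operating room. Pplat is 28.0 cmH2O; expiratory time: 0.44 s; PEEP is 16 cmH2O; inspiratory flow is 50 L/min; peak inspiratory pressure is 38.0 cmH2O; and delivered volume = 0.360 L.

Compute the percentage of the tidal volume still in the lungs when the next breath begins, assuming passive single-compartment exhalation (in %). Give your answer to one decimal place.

Flow: 50 L/min ÷ 60 = 0.8333 L/s.
R = (PIP − Pplat)/V̇ = (38.0 − 28.0) / 0.8333 = 10.0/0.8333 = 12.0 cmH2O·s/L.
C = Vt/(Pplat − PEEP) = 360.0 / (28.0 − 16) = 360.0/12.0 = 30.0 mL/cmH2O.
τ = R × C = 12.0 × 0.03 L/cmH2O = 0.36 s.
Fraction remaining at end-expiration = e^(−Te/τ) = e^(−0.44/0.36) = 0.2946 → 29.46%.

29.5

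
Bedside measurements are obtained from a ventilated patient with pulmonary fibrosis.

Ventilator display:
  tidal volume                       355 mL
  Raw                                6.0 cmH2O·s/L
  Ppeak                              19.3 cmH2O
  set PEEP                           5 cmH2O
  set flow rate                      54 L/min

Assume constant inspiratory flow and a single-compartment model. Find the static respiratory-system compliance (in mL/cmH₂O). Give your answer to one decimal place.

39.9

Flow: 54 L/min ÷ 60 = 0.9 L/s.
Equation of motion (constant flow): PIP = Vt/C + R·V̇ + PEEP.
Vt/C = PIP − R·V̇ − PEEP = 19.3 − 6.0×0.9 − 5 = 19.3 − 5.4 − 5 = 8.9 cmH2O.
C = Vt / 8.9 = 355 / 8.9 = 39.888 mL/cmH2O.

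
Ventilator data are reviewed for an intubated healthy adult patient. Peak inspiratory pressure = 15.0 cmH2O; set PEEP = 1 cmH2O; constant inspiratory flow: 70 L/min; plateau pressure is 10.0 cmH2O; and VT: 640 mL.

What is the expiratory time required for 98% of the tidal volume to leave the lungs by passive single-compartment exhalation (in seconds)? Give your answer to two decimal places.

Flow: 70 L/min ÷ 60 = 1.1667 L/s.
R = (PIP − Pplat)/V̇ = (15.0 − 10.0) / 1.1667 = 5.0/1.1667 = 4.286 cmH2O·s/L.
C = Vt/(Pplat − PEEP) = 640.0 / (10.0 − 1) = 640.0/9.0 = 71.111 mL/cmH2O.
τ = R × C = 4.286 × 0.07111 L/cmH2O = 0.3048 s.
t = −τ·ln(1 − 0.98) = −0.3048·ln(0.02) = 1.192 s.

1.19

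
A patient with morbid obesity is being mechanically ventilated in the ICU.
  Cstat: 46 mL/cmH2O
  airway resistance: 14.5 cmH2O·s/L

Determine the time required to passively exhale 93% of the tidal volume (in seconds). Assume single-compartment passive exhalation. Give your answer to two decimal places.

1.77

τ = R × C = 14.5 × 46 mL/cmH2O = 14.5 × 0.046 L/cmH2O = 0.667 s.
Exhaled fraction f = 1 − e^(−t/τ) → t = −τ·ln(1 − f) = −0.667·ln(0.07) = 1.774 s.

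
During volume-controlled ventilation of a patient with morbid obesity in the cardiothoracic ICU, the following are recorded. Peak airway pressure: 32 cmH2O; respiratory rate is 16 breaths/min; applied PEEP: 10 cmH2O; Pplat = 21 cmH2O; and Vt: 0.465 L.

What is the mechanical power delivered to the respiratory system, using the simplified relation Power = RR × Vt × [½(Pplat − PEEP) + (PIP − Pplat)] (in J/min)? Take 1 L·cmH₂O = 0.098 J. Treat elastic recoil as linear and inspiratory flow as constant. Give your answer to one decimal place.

12.0

Per-breath work = Vt × [½(Pplat−PEEP) + (PIP−Pplat)] = 0.465 × [0.5×11.0 + 11.0] = 0.465 × 16.5 = 7.673 L·cmH2O.
Power = 16 × 7.673 = 122.77 L·cmH2O/min.
× 0.098 J/(L·cmH2O) → 12.031 J/min.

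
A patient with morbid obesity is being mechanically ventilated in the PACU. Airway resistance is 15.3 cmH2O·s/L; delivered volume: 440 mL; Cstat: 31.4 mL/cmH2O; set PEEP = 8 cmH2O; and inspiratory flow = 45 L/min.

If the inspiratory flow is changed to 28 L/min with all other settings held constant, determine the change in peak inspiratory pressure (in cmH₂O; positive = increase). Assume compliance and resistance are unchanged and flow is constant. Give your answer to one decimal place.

Flow: 45 L/min ÷ 60 = 0.75 L/s.
New flow: 28 L/min ÷ 60 = 0.4667 L/s.
PIP = Vt/C + R·V̇ + PEEP (constant-flow equation of motion).
Only the resistive term changes: ΔPIP = R × ΔV̇ = 15.3 × (0.4667 − 0.75) = 15.3 × -0.2833 = -4.334 cmH2O.

-4.3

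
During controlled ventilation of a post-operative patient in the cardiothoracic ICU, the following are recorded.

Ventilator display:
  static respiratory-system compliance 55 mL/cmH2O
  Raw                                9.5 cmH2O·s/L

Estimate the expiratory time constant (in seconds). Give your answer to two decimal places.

0.52

τ = R × C = 9.5 × 55 mL/cmH2O = 9.5 × 0.055 L/cmH2O = 0.5225 s.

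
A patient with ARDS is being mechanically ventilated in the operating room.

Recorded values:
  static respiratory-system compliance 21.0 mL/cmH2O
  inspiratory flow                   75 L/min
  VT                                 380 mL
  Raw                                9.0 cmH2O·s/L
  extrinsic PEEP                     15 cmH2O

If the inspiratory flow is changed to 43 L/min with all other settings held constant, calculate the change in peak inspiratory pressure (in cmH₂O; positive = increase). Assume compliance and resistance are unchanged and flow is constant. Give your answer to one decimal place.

Flow: 75 L/min ÷ 60 = 1.25 L/s.
New flow: 43 L/min ÷ 60 = 0.7167 L/s.
PIP = Vt/C + R·V̇ + PEEP (constant-flow equation of motion).
Only the resistive term changes: ΔPIP = R × ΔV̇ = 9.0 × (0.7167 − 1.25) = 9.0 × -0.5333 = -4.8 cmH2O.

-4.8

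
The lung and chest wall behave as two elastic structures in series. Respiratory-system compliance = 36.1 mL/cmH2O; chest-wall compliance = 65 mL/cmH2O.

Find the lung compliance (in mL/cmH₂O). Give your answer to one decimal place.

1/CL = 1/Crs − 1/Ccw.
1/CL = 1/36.1 − 1/65 = 0.01232.
CL = 81.169 mL/cmH2O.

81.2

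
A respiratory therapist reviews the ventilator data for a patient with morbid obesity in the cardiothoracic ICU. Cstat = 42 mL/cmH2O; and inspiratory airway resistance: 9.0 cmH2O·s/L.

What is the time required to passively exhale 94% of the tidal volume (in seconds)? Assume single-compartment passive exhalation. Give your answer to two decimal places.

1.06

τ = R × C = 9.0 × 42 mL/cmH2O = 9.0 × 0.042 L/cmH2O = 0.378 s.
Exhaled fraction f = 1 − e^(−t/τ) → t = −τ·ln(1 − f) = −0.378·ln(0.06) = 1.063 s.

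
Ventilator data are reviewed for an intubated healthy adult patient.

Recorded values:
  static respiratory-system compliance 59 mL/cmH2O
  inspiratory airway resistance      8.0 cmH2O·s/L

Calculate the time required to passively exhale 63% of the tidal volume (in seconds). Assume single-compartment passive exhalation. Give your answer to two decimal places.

0.47

τ = R × C = 8.0 × 59 mL/cmH2O = 8.0 × 0.059 L/cmH2O = 0.472 s.
Exhaled fraction f = 1 − e^(−t/τ) → t = −τ·ln(1 − f) = −0.472·ln(0.37) = 0.4693 s.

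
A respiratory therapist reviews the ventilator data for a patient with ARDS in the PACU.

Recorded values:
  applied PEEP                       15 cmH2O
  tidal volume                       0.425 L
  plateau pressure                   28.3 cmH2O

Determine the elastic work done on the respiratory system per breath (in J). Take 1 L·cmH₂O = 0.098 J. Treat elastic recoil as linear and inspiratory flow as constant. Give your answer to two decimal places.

0.28

Elastic work ≈ ½ × (Pplat − PEEP) × Vt = 0.5 × (28.3 − 15) × 0.425 L = 0.5 × 13.3 × 0.425 = 2.826 L·cmH2O.
× 0.098 J/(L·cmH2O) → 0.2769 J.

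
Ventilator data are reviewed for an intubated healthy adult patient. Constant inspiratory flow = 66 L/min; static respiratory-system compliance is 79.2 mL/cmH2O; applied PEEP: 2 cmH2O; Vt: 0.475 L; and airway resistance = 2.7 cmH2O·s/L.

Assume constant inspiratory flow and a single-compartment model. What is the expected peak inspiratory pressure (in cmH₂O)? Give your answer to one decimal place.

11.0

Flow: 66 L/min ÷ 60 = 1.1 L/s.
Equation of motion (constant flow): PIP = Vt/C + R·V̇ + PEEP.
PIP = 475/79.2 + 2.7×1.1 + 2 = 5.997 + 2.97 + 2 = 10.967 cmH2O.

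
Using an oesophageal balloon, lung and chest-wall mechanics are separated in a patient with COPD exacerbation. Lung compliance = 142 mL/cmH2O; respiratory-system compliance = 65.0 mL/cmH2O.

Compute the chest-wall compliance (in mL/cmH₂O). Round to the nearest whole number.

1/Ccw = 1/Crs − 1/CL.
1/Ccw = 1/65.0 − 1/142 = 0.008342.
Ccw = 119.88 mL/cmH2O.

120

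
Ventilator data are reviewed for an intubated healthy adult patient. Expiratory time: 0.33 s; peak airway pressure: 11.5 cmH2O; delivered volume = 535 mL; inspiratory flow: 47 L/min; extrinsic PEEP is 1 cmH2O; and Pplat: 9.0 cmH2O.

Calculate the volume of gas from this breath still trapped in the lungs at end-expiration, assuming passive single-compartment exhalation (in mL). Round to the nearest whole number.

Flow: 47 L/min ÷ 60 = 0.7833 L/s.
R = (PIP − Pplat)/V̇ = (11.5 − 9.0) / 0.7833 = 2.5/0.7833 = 3.192 cmH2O·s/L.
C = Vt/(Pplat − PEEP) = 535.0 / (9.0 − 1) = 535.0/8.0 = 66.875 mL/cmH2O.
τ = R × C = 3.192 × 0.06688 L/cmH2O = 0.2135 s.
Fraction remaining = e^(−Te/τ) = e^(−0.33/0.2135) = 0.2132.
Trapped volume = 535.0 × 0.2132 = 114.06 mL.

114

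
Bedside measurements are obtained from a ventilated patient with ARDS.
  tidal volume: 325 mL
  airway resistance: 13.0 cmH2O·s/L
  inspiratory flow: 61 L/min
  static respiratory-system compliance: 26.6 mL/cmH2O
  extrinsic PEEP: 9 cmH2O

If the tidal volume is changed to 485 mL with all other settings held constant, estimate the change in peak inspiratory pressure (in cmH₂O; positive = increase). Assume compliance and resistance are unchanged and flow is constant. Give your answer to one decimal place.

PIP = Vt/C + R·V̇ + PEEP (constant-flow equation of motion).
Only the elastic term changes: ΔPIP = ΔVt / C = (485 − 325) / 26.6 = 6.015 cmH2O.

6.0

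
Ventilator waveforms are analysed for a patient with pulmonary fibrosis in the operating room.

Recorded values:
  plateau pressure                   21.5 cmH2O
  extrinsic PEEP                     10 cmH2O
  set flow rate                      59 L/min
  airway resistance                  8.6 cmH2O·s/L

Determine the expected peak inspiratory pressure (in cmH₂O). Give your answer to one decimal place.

30.0

Flow: 59 L/min ÷ 60 = 0.9833 L/s.
PIP = Pplat + Raw × flow = 21.5 + 8.6 × 0.9833 = 21.5 + 8.456 = 29.956 cmH2O.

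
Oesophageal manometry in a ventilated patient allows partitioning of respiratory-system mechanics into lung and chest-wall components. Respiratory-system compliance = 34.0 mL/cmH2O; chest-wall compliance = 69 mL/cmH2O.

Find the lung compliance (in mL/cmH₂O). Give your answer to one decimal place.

67.0

1/CL = 1/Crs − 1/Ccw.
1/CL = 1/34.0 − 1/69 = 0.01492.
CL = 67.024 mL/cmH2O.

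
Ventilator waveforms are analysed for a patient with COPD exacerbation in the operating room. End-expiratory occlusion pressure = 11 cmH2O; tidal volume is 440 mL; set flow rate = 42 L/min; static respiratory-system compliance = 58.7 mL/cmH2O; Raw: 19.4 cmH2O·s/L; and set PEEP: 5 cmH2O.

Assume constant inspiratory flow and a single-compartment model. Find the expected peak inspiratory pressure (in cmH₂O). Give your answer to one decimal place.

32.1

Flow: 42 L/min ÷ 60 = 0.7 L/s.
Total PEEP = 11 cmH2O (set 5 + intrinsic 6); this is the baseline alveolar pressure.
Equation of motion (constant flow): PIP = Vt/C + R·V̇ + PEEP.
PIP = 440/58.7 + 19.4×0.7 + 11 = 7.496 + 13.58 + 11 = 32.076 cmH2O.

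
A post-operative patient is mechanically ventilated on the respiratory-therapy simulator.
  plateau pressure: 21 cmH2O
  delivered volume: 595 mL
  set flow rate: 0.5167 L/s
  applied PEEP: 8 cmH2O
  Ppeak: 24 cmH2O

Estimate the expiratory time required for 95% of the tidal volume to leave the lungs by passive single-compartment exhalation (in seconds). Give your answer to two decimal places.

R = (PIP − Pplat)/V̇ = (24 − 21) / 0.5167 = 3.0/0.5167 = 5.806 cmH2O·s/L.
C = Vt/(Pplat − PEEP) = 595.0 / (21 − 8) = 595.0/13.0 = 45.769 mL/cmH2O.
τ = R × C = 5.806 × 0.04577 L/cmH2O = 0.2657 s.
t = −τ·ln(1 − 0.95) = −0.2657·ln(0.05) = 0.796 s.

0.80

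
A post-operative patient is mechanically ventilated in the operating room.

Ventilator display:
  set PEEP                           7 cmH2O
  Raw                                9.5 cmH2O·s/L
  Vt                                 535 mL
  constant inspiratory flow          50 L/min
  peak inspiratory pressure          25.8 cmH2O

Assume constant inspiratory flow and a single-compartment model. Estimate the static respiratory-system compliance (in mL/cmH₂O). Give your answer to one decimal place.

Flow: 50 L/min ÷ 60 = 0.8333 L/s.
Equation of motion (constant flow): PIP = Vt/C + R·V̇ + PEEP.
Vt/C = PIP − R·V̇ − PEEP = 25.8 − 9.5×0.8333 − 7 = 25.8 − 7.916 − 7 = 10.884 cmH2O.
C = Vt / 10.884 = 535 / 10.884 = 49.155 mL/cmH2O.

49.2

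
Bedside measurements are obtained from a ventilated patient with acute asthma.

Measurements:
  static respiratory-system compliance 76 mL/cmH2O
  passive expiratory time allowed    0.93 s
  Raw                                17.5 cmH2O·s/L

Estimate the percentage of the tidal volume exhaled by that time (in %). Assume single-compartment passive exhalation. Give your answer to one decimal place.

50.3

τ = R × C = 17.5 × 76 mL/cmH2O = 17.5 × 0.076 L/cmH2O = 1.33 s.
Passive exhalation: V(t)/V₀ = e^(−t/τ) = e^(−0.93/1.33) = 0.497.
Fraction exhaled = 1 − 0.497 = 0.503 → 50.3%.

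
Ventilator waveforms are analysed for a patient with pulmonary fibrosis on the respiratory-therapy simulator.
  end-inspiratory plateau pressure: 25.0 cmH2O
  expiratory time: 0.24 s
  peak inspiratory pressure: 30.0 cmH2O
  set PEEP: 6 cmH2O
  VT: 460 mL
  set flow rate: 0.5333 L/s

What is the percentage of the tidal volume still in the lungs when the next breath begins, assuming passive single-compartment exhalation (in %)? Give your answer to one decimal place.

34.7

R = (PIP − Pplat)/V̇ = (30.0 − 25.0) / 0.5333 = 5.0/0.5333 = 9.376 cmH2O·s/L.
C = Vt/(Pplat − PEEP) = 460.0 / (25.0 − 6) = 460.0/19.0 = 24.211 mL/cmH2O.
τ = R × C = 9.376 × 0.02421 L/cmH2O = 0.227 s.
Fraction remaining at end-expiration = e^(−Te/τ) = e^(−0.24/0.227) = 0.3474 → 34.74%.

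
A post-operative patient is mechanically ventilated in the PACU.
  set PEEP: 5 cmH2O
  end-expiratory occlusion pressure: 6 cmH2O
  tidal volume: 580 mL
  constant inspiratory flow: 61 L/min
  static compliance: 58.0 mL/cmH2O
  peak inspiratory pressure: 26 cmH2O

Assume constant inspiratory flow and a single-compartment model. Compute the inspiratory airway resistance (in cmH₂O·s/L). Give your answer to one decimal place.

Flow: 61 L/min ÷ 60 = 1.0167 L/s.
Total PEEP = 6 cmH2O (set 5 + intrinsic 1); this is the baseline alveolar pressure.
Equation of motion (constant flow): PIP = Vt/C + R·V̇ + PEEP.
R·V̇ = PIP − Vt/C − PEEP = 26 − 580/58.0 − 6 = 26 − 10.0 − 6 = 10.0 cmH2O.
R = 10.0 / 1.0167 = 9.836 cmH2O·s/L.

9.8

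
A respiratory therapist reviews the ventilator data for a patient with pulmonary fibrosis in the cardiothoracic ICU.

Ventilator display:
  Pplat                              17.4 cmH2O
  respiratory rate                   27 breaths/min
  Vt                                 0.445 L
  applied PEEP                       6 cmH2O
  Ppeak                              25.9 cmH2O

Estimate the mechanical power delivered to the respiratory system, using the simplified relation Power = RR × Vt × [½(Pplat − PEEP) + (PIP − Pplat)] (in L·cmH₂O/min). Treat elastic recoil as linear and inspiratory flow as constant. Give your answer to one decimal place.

170.6

Per-breath work = Vt × [½(Pplat−PEEP) + (PIP−Pplat)] = 0.445 × [0.5×11.4 + 8.5] = 0.445 × 14.2 = 6.319 L·cmH2O.
Power = 27 × 6.319 = 170.61 L·cmH2O/min.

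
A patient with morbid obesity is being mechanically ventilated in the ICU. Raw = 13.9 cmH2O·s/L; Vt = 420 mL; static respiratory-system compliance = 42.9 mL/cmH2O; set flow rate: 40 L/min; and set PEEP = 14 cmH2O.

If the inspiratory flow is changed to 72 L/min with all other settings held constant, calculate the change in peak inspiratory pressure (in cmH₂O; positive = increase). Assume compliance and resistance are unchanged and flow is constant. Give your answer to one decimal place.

7.4

Flow: 40 L/min ÷ 60 = 0.6667 L/s.
New flow: 72 L/min ÷ 60 = 1.2 L/s.
PIP = Vt/C + R·V̇ + PEEP (constant-flow equation of motion).
Only the resistive term changes: ΔPIP = R × ΔV̇ = 13.9 × (1.2 − 0.6667) = 13.9 × 0.5333 = 7.413 cmH2O.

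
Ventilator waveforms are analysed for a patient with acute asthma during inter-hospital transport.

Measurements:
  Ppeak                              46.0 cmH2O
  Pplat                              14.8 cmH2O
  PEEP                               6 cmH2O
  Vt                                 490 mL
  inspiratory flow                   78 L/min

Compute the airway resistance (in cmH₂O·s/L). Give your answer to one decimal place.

Flow: 78 L/min ÷ 60 = 1.3 L/s.
Raw = (PIP − Pplat) / flow = (46.0 − 14.8) / 1.3 = 31.2 / 1.3 = 24.0 cmH2O·s/L.

24.0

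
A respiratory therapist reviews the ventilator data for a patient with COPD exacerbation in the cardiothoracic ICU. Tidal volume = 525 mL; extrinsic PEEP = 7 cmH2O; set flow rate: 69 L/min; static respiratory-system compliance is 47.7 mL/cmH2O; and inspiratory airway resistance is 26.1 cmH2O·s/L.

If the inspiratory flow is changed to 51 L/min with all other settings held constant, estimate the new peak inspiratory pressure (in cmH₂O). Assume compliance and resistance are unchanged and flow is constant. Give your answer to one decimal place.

Flow: 69 L/min ÷ 60 = 1.15 L/s.
New flow: 51 L/min ÷ 60 = 0.85 L/s.
PIP = Vt/C + R·V̇ + PEEP (constant-flow equation of motion).
Only the resistive term changes: ΔPIP = R × ΔV̇ = 26.1 × (0.85 − 1.15) = 26.1 × -0.3 = -7.83 cmH2O.
Original PIP = 525/47.7 + 26.1×1.15 + 7 = 48.021 cmH2O; new PIP = 48.021 + (-7.83) = 40.191 cmH2O.

40.2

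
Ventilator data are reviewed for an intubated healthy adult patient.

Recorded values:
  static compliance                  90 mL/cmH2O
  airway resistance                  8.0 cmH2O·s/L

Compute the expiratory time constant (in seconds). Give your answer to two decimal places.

0.72

τ = R × C = 8.0 × 90 mL/cmH2O = 8.0 × 0.090 L/cmH2O = 0.72 s.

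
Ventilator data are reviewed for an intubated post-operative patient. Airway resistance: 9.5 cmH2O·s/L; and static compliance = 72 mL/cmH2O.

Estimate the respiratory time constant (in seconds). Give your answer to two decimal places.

0.68

τ = R × C = 9.5 × 72 mL/cmH2O = 9.5 × 0.072 L/cmH2O = 0.684 s.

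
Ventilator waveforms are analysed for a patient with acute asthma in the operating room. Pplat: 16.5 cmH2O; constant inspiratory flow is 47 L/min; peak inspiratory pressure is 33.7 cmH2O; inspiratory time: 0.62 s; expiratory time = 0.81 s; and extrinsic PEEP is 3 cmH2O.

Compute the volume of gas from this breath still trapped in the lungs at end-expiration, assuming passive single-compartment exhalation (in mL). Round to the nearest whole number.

174

Flow: 47 L/min ÷ 60 = 0.7833 L/s.
Vt = flow × Ti = 0.7833 L/s × 0.62 s × 1000 mL/L = 485.65 mL.
R = (PIP − Pplat)/V̇ = (33.7 − 16.5) / 0.7833 = 17.2/0.7833 = 21.958 cmH2O·s/L.
C = Vt/(Pplat − PEEP) = 485.65 / (16.5 − 3) = 485.65/13.5 = 35.974 mL/cmH2O.
τ = R × C = 21.958 × 0.03597 L/cmH2O = 0.7898 s.
Fraction remaining = e^(−Te/τ) = e^(−0.81/0.7898) = 0.3586.
Trapped volume = 485.65 × 0.3586 = 174.15 mL.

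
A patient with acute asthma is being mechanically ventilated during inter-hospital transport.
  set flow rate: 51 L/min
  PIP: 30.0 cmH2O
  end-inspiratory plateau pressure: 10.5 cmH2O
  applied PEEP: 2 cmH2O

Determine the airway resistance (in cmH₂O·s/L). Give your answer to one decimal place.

22.9

Flow: 51 L/min ÷ 60 = 0.85 L/s.
Raw = (PIP − Pplat) / flow = (30.0 − 10.5) / 0.85 = 19.5 / 0.85 = 22.941 cmH2O·s/L.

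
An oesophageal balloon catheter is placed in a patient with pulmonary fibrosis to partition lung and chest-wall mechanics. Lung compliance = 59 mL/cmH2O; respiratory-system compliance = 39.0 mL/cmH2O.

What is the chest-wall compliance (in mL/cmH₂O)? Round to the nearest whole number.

115

1/Ccw = 1/Crs − 1/CL.
1/Ccw = 1/39.0 − 1/59 = 0.008692.
Ccw = 115.05 mL/cmH2O.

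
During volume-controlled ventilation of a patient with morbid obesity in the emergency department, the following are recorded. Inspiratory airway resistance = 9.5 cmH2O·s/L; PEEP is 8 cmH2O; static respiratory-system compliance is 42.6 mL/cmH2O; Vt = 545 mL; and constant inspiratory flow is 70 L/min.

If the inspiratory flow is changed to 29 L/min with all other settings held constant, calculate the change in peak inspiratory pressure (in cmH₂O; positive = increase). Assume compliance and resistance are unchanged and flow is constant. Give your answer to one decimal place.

-6.5

Flow: 70 L/min ÷ 60 = 1.1667 L/s.
New flow: 29 L/min ÷ 60 = 0.4833 L/s.
PIP = Vt/C + R·V̇ + PEEP (constant-flow equation of motion).
Only the resistive term changes: ΔPIP = R × ΔV̇ = 9.5 × (0.4833 − 1.1667) = 9.5 × -0.6834 = -6.492 cmH2O.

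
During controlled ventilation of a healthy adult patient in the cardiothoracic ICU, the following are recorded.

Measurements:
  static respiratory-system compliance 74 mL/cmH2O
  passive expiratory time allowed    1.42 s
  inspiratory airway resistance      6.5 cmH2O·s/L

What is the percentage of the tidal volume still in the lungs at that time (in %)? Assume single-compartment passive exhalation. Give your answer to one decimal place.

τ = R × C = 6.5 × 74 mL/cmH2O = 6.5 × 0.074 L/cmH2O = 0.481 s.
Passive exhalation: V(t)/V₀ = e^(−t/τ) = e^(−1.42/0.481) = 0.05223.
Fraction remaining = 0.05223 → 5.223%.

5.2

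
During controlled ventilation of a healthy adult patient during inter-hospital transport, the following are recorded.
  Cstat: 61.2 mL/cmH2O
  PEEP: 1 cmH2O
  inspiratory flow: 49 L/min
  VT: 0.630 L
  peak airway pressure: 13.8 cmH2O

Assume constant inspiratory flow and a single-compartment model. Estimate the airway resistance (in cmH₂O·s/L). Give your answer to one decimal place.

Flow: 49 L/min ÷ 60 = 0.8167 L/s.
Equation of motion (constant flow): PIP = Vt/C + R·V̇ + PEEP.
R·V̇ = PIP − Vt/C − PEEP = 13.8 − 630/61.2 − 1 = 13.8 − 10.294 − 1 = 2.506 cmH2O.
R = 2.506 / 0.8167 = 3.068 cmH2O·s/L.

3.1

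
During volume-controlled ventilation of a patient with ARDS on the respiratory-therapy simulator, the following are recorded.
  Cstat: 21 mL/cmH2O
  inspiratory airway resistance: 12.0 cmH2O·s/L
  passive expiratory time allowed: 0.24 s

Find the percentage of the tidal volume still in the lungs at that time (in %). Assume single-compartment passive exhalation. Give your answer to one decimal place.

38.6

τ = R × C = 12.0 × 21 mL/cmH2O = 12.0 × 0.021 L/cmH2O = 0.252 s.
Passive exhalation: V(t)/V₀ = e^(−t/τ) = e^(−0.24/0.252) = 0.3858.
Fraction remaining = 0.3858 → 38.58%.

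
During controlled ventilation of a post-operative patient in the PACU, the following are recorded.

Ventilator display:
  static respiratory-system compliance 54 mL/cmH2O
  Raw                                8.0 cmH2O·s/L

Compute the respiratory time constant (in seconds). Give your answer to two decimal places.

τ = R × C = 8.0 × 54 mL/cmH2O = 8.0 × 0.054 L/cmH2O = 0.432 s.

0.43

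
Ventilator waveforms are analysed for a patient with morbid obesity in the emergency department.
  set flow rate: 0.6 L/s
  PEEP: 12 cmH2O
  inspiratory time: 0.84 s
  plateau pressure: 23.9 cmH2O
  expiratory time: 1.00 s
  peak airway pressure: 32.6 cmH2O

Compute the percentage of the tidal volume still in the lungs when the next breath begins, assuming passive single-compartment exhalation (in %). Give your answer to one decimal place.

19.6

Vt = flow × Ti = 0.6 L/s × 0.84 s × 1000 mL/L = 504.0 mL.
R = (PIP − Pplat)/V̇ = (32.6 − 23.9) / 0.6 = 8.7/0.6 = 14.5 cmH2O·s/L.
C = Vt/(Pplat − PEEP) = 504.0 / (23.9 − 12) = 504.0/11.9 = 42.353 mL/cmH2O.
τ = R × C = 14.5 × 0.04235 L/cmH2O = 0.6141 s.
Fraction remaining at end-expiration = e^(−Te/τ) = e^(−1.00/0.6141) = 0.1962 → 19.62%.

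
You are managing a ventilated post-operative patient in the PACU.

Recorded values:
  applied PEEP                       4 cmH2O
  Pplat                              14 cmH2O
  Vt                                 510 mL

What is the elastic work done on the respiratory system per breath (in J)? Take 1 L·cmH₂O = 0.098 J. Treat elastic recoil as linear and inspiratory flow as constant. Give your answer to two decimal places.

Elastic work ≈ ½ × (Pplat − PEEP) × Vt = 0.5 × (14 − 4) × 0.510 L = 0.5 × 10.0 × 0.510 = 2.55 L·cmH2O.
× 0.098 J/(L·cmH2O) → 0.2499 J.

0.25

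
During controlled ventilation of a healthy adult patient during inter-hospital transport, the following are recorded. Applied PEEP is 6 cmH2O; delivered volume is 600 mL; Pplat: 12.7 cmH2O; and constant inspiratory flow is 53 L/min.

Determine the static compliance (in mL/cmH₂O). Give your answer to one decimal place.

89.6

Cstat = Vt / (Pplat − PEEP) = 600 / (12.7 − 6) = 600 / 6.7 = 89.552 mL/cmH2O.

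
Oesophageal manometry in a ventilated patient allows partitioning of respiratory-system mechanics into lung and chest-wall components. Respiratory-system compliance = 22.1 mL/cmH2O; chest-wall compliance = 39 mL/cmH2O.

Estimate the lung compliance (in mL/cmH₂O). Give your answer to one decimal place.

1/CL = 1/Crs − 1/Ccw.
1/CL = 1/22.1 − 1/39 = 0.01961.
CL = 50.994 mL/cmH2O.

51.0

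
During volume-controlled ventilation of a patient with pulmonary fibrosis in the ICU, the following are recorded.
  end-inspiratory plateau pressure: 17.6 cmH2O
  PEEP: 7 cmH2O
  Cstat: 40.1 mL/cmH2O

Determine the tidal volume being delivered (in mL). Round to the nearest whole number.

425

Vt = Cstat × (Pplat − PEEP) = 40.1 × (17.6 − 7) = 40.1 × 10.6 = 425.06 mL.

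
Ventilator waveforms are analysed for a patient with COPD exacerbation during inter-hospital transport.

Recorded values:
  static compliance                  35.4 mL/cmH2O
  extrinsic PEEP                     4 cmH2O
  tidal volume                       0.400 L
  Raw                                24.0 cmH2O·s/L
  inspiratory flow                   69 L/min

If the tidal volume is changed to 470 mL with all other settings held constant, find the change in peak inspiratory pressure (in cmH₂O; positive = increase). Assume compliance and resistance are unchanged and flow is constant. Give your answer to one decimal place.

2.0

PIP = Vt/C + R·V̇ + PEEP (constant-flow equation of motion).
Only the elastic term changes: ΔPIP = ΔVt / C = (470 − 400) / 35.4 = 1.977 cmH2O.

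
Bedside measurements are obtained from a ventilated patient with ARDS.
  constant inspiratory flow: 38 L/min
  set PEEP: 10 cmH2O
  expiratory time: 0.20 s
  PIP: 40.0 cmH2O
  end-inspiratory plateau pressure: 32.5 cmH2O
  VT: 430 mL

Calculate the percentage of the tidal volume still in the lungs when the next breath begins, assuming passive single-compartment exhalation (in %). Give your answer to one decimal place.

Flow: 38 L/min ÷ 60 = 0.6333 L/s.
R = (PIP − Pplat)/V̇ = (40.0 − 32.5) / 0.6333 = 7.5/0.6333 = 11.843 cmH2O·s/L.
C = Vt/(Pplat − PEEP) = 430.0 / (32.5 − 10) = 430.0/22.5 = 19.111 mL/cmH2O.
τ = R × C = 11.843 × 0.01911 L/cmH2O = 0.2263 s.
Fraction remaining at end-expiration = e^(−Te/τ) = e^(−0.20/0.2263) = 0.4132 → 41.32%.

41.3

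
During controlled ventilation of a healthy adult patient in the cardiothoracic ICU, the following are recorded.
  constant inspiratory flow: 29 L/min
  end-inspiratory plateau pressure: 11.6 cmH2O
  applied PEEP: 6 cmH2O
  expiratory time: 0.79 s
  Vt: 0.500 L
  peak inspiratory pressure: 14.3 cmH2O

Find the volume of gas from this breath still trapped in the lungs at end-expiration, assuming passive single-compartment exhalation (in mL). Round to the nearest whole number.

Flow: 29 L/min ÷ 60 = 0.4833 L/s.
R = (PIP − Pplat)/V̇ = (14.3 − 11.6) / 0.4833 = 2.7/0.4833 = 5.587 cmH2O·s/L.
C = Vt/(Pplat − PEEP) = 500.0 / (11.6 − 6) = 500.0/5.6 = 89.286 mL/cmH2O.
τ = R × C = 5.587 × 0.08929 L/cmH2O = 0.4989 s.
Fraction remaining = e^(−Te/τ) = e^(−0.79/0.4989) = 0.2053.
Trapped volume = 500.0 × 0.2053 = 102.65 mL.

103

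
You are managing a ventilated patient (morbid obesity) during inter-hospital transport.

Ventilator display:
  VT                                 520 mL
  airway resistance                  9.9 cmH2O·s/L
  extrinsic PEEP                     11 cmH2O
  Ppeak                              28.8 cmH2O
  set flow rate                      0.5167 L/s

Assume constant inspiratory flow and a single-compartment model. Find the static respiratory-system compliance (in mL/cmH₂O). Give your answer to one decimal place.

41.0

Equation of motion (constant flow): PIP = Vt/C + R·V̇ + PEEP.
Vt/C = PIP − R·V̇ − PEEP = 28.8 − 9.9×0.5167 − 11 = 28.8 − 5.115 − 11 = 12.685 cmH2O.
C = Vt / 12.685 = 520 / 12.685 = 40.993 mL/cmH2O.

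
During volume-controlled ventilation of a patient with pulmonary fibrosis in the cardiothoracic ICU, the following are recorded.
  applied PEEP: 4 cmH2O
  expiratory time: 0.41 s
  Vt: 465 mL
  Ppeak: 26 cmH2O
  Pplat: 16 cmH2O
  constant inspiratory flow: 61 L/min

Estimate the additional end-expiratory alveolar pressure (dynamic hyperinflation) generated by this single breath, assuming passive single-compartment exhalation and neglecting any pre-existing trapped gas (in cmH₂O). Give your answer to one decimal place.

Flow: 61 L/min ÷ 60 = 1.0167 L/s.
R = (PIP − Pplat)/V̇ = (26 − 16) / 1.0167 = 10.0/1.0167 = 9.836 cmH2O·s/L.
C = Vt/(Pplat − PEEP) = 465.0 / (16 − 4) = 465.0/12.0 = 38.75 mL/cmH2O.
τ = R × C = 9.836 × 0.03875 L/cmH2O = 0.3811 s.
Fraction remaining = e^(−Te/τ) = e^(−0.41/0.3811) = 0.341; trapped volume = 465.0 × 0.341 = 158.57 mL.
Additional alveolar pressure from trapping ≈ V_trapped / C = 158.57 / 38.75 = 4.092 cmH2O.

4.1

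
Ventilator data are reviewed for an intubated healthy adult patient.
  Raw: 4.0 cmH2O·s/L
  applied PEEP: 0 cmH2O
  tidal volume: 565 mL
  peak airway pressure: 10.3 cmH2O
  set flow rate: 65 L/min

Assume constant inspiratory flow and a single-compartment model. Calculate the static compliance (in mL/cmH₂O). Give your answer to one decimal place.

94.7

Flow: 65 L/min ÷ 60 = 1.0833 L/s.
Equation of motion (constant flow): PIP = Vt/C + R·V̇ + PEEP.
Vt/C = PIP − R·V̇ − PEEP = 10.3 − 4.0×1.0833 − 0 = 10.3 − 4.333 − 0 = 5.967 cmH2O.
C = Vt / 5.967 = 565 / 5.967 = 94.687 mL/cmH2O.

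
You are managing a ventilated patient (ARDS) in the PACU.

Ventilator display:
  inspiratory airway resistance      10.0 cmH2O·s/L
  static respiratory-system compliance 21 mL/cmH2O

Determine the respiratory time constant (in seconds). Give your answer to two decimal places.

0.21

τ = R × C = 10.0 × 21 mL/cmH2O = 10.0 × 0.021 L/cmH2O = 0.21 s.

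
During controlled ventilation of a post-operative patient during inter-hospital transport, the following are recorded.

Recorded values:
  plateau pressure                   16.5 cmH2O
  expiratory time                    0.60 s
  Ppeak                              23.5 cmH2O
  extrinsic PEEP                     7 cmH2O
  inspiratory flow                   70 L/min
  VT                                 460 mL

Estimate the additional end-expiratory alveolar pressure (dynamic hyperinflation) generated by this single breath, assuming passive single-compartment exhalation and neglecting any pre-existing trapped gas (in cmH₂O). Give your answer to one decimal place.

Flow: 70 L/min ÷ 60 = 1.1667 L/s.
R = (PIP − Pplat)/V̇ = (23.5 − 16.5) / 1.1667 = 7.0/1.1667 = 6.0 cmH2O·s/L.
C = Vt/(Pplat − PEEP) = 460.0 / (16.5 − 7) = 460.0/9.5 = 48.421 mL/cmH2O.
τ = R × C = 6.0 × 0.04842 L/cmH2O = 0.2905 s.
Fraction remaining = e^(−Te/τ) = e^(−0.60/0.2905) = 0.1268; trapped volume = 460.0 × 0.1268 = 58.328 mL.
Additional alveolar pressure from trapping ≈ V_trapped / C = 58.328 / 48.421 = 1.205 cmH2O.

1.2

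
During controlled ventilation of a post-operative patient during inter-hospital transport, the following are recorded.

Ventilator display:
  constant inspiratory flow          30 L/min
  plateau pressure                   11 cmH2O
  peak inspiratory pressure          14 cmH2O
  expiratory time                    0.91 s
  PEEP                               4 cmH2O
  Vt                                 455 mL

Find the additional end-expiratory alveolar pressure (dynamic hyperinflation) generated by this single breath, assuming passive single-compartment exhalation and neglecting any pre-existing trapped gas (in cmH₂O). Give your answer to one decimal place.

Flow: 30 L/min ÷ 60 = 0.5 L/s.
R = (PIP − Pplat)/V̇ = (14 − 11) / 0.5 = 3.0/0.5 = 6.0 cmH2O·s/L.
C = Vt/(Pplat − PEEP) = 455.0 / (11 − 4) = 455.0/7.0 = 65.0 mL/cmH2O.
τ = R × C = 6.0 × 0.065 L/cmH2O = 0.39 s.
Fraction remaining = e^(−Te/τ) = e^(−0.91/0.39) = 0.09697; trapped volume = 455.0 × 0.09697 = 44.121 mL.
Additional alveolar pressure from trapping ≈ V_trapped / C = 44.121 / 65.0 = 0.6788 cmH2O.

0.7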